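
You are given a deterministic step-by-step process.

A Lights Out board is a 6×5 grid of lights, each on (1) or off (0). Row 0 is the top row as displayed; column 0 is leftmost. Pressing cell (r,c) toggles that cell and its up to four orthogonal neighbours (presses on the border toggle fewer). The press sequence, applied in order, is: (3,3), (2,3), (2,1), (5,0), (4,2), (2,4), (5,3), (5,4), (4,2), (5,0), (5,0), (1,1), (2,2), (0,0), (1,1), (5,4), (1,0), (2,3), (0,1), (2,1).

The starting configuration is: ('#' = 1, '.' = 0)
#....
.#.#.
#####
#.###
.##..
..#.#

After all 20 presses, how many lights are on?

14

t=0: #....
.#.#.
#####
#.###
.##..
..#.#
t=1: #....
.#.#.
###.#
#....
.###.
..#.#
t=2: #....
.#...
##.#.
#..#.
.###.
..#.#
t=3: #....
.....
..##.
##.#.
.###.
..#.#
t=4: #....
.....
..##.
##.#.
####.
###.#
t=5: #....
.....
..##.
####.
#....
##..#
t=6: #....
....#
..#.#
#####
#....
##..#
t=7: #....
....#
..#.#
#####
#..#.
####.
t=8: #....
....#
..#.#
#####
#..##
###.#
t=9: #....
....#
..#.#
##.##
###.#
##..#
t=10: #....
....#
..#.#
##.##
.##.#
....#
t=11: #....
....#
..#.#
##.##
###.#
##..#
t=12: ##...
###.#
.##.#
##.##
###.#
##..#
t=13: ##...
##..#
...##
#####
###.#
##..#
t=14: .....
.#..#
...##
#####
###.#
##..#
t=15: .#...
#.#.#
.#.##
#####
###.#
##..#
t=16: .#...
#.#.#
.#.##
#####
###..
##.#.
t=17: ##...
.##.#
##.##
#####
###..
##.#.
t=18: ##...
.####
###..
###.#
###..
##.#.
t=19: ..#..
..###
###..
###.#
###..
##.#.
t=20: ..#..
.####
.....
#.#.#
###..
##.#.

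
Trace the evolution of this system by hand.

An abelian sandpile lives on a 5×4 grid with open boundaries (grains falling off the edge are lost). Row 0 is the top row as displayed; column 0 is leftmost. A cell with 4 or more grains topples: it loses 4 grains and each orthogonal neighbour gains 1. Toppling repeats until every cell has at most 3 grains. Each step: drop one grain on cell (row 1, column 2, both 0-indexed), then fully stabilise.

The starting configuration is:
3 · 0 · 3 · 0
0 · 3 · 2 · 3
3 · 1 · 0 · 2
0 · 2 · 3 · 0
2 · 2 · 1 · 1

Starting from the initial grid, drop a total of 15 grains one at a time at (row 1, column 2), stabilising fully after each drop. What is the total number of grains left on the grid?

step 0: 3 · 0 · 3 · 0
0 · 3 · 2 · 3
3 · 1 · 0 · 2
0 · 2 · 3 · 0
2 · 2 · 1 · 1
step 1: 3 · 0 · 3 · 0
0 · 3 · 3 · 3
3 · 1 · 0 · 2
0 · 2 · 3 · 0
2 · 2 · 1 · 1
step 2: 3 · 2 · 0 · 2
1 · 0 · 3 · 0
3 · 2 · 1 · 3
0 · 2 · 3 · 0
2 · 2 · 1 · 1
step 3: 3 · 2 · 1 · 2
1 · 1 · 0 · 1
3 · 2 · 2 · 3
0 · 2 · 3 · 0
2 · 2 · 1 · 1
step 4: 3 · 2 · 1 · 2
1 · 1 · 1 · 1
3 · 2 · 2 · 3
0 · 2 · 3 · 0
2 · 2 · 1 · 1
step 5: 3 · 2 · 1 · 2
1 · 1 · 2 · 1
3 · 2 · 2 · 3
0 · 2 · 3 · 0
2 · 2 · 1 · 1
step 6: 3 · 2 · 1 · 2
1 · 1 · 3 · 1
3 · 2 · 2 · 3
0 · 2 · 3 · 0
2 · 2 · 1 · 1
step 7: 3 · 2 · 2 · 2
1 · 2 · 0 · 2
3 · 2 · 3 · 3
0 · 2 · 3 · 0
2 · 2 · 1 · 1
step 8: 3 · 2 · 2 · 2
1 · 2 · 1 · 2
3 · 2 · 3 · 3
0 · 2 · 3 · 0
2 · 2 · 1 · 1
step 9: 3 · 2 · 2 · 2
1 · 2 · 2 · 2
3 · 2 · 3 · 3
0 · 2 · 3 · 0
2 · 2 · 1 · 1
step 10: 3 · 2 · 2 · 2
1 · 2 · 3 · 2
3 · 2 · 3 · 3
0 · 2 · 3 · 0
2 · 2 · 1 · 1
step 11: 3 · 2 · 3 · 3
1 · 3 · 2 · 0
3 · 3 · 2 · 1
0 · 3 · 0 · 2
2 · 2 · 2 · 1
step 12: 3 · 2 · 3 · 3
1 · 3 · 3 · 0
3 · 3 · 2 · 1
0 · 3 · 0 · 2
2 · 2 · 2 · 1
step 13: 1 · 1 · 2 · 0
0 · 3 · 3 · 2
1 · 3 · 0 · 2
2 · 0 · 2 · 2
2 · 3 · 2 · 1
step 14: 1 · 2 · 3 · 0
1 · 1 · 1 · 3
2 · 0 · 2 · 2
2 · 1 · 2 · 2
2 · 3 · 2 · 1
step 15: 1 · 2 · 3 · 0
1 · 1 · 2 · 3
2 · 0 · 2 · 2
2 · 1 · 2 · 2
2 · 3 · 2 · 1

34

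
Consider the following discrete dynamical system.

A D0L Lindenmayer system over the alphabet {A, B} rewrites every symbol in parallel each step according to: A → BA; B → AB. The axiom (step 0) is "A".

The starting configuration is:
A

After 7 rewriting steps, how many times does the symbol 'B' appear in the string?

0) A
1) BA
2) ABBA
3) BAABABBA
4) ABBABAABBAABABBA
5) BAABABBAABBABAABABBABAABBAABABBA
6) ABBABAABBAABABBABAABABBAABBABAABBAABABBAABBABAABABBABAABBAABABBA
7) BAABABBAABBABAABABBABAABBAABABBAABBABAABBAABABBABAABABBAAB…ABBAABABBABAABABBAABBABAABBAABABBAABBABAABABBABAABBAABABBA  (len 128)

64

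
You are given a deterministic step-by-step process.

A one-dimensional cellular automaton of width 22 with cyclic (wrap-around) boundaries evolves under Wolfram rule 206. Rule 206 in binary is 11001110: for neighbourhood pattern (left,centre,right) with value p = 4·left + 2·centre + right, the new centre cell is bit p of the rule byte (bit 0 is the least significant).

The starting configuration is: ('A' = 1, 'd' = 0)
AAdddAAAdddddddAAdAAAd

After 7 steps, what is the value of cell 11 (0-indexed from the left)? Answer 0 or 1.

1

gen 0: AAdddAAAdddddddAAdAAAd
gen 1: AAddAAAAddddddAAAdAAAd
gen 2: AAdAAAAAdddddAAAAdAAAd
gen 3: AAdAAAAAddddAAAAAdAAAd
gen 4: AAdAAAAAdddAAAAAAdAAAd
gen 5: AAdAAAAAddAAAAAAAdAAAd
gen 6: AAdAAAAAdAAAAAAAAdAAAd
gen 7: AAdAAAAAdAAAAAAAAdAAAd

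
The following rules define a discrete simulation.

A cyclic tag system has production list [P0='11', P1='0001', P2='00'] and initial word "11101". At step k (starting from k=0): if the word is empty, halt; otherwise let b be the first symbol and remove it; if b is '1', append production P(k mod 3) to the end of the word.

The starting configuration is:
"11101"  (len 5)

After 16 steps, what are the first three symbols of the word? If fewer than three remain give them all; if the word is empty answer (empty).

100

[0] "11101"  (len 5)
[1] "110111"  (len 6)
[2] "101110001"  (len 9)
[3] "0111000100"  (len 10)
[4] "111000100"  (len 9)
[5] "110001000001"  (len 12)
[6] "1000100000100"  (len 13)
[7] "00010000010011"  (len 14)
[8] "0010000010011"  (len 13)
[9] "010000010011"  (len 12)
[10] "10000010011"  (len 11)
[11] "00000100110001"  (len 14)
[12] "0000100110001"  (len 13)
[13] "000100110001"  (len 12)
[14] "00100110001"  (len 11)
[15] "0100110001"  (len 10)
[16] "100110001"  (len 9)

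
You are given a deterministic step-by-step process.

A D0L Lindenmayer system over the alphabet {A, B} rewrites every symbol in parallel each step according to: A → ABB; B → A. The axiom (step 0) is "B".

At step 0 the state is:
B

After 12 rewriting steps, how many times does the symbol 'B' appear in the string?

step 0: B
step 1: A
step 2: ABB
step 3: ABBAA
step 4: ABBAAABBABB
step 5: ABBAAABBABBABBAAABBAA
step 6: ABBAAABBABBABBAAABBAAABBAAABBABBABBAAABBABB
step 7: ABBAAABBABBABBAAABBAAABBAAABBABBABBAAABBABBABBAAABBABBABBAAABBAAABBAAABBABBABBAAABBAA
step 8: ABBAAABBABBABBAAABBAAABBAAABBABBABBAAABBABBABBAAABBABBABBA…BABBABBAAABBABBABBAAABBABBABBAAABBAAABBAAABBABBABBAAABBABB  (len 171)
step 9: ABBAAABBABBABBAAABBAAABBAAABBABBABBAAABBABBABBAAABBABBABBA…BBABBABBAAABBABBABBAAABBABBABBAAABBAAABBAAABBABBABBAAABBAA  (len 341)
step 10: ABBAAABBABBABBAAABBAAABBAAABBABBABBAAABBABBABBAAABBABBABBA…BABBABBAAABBABBABBAAABBABBABBAAABBAAABBAAABBABBABBAAABBABB  (len 683)
step 11: ABBAAABBABBABBAAABBAAABBAAABBABBABBAAABBABBABBAAABBABBABBA…BBABBABBAAABBABBABBAAABBABBABBAAABBAAABBAAABBABBABBAAABBAA  (len 1365)
step 12: ABBAAABBABBABBAAABBAAABBAAABBABBABBAAABBABBABBAAABBABBABBA…BABBABBAAABBABBABBAAABBABBABBAAABBAAABBAAABBABBABBAAABBABB  (len 2731)

1366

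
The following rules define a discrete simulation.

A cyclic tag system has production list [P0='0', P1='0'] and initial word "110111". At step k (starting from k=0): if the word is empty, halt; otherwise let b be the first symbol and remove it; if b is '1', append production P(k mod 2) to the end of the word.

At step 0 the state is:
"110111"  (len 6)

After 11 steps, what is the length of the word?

[0] "110111"  (len 6)
[1] "101110"  (len 6)
[2] "011100"  (len 6)
[3] "11100"  (len 5)
[4] "11000"  (len 5)
[5] "10000"  (len 5)
[6] "00000"  (len 5)
[7] "0000"  (len 4)
[8] "000"  (len 3)
[9] "00"  (len 2)
[10] "0"  (len 1)
[11] (halted — word empty)

0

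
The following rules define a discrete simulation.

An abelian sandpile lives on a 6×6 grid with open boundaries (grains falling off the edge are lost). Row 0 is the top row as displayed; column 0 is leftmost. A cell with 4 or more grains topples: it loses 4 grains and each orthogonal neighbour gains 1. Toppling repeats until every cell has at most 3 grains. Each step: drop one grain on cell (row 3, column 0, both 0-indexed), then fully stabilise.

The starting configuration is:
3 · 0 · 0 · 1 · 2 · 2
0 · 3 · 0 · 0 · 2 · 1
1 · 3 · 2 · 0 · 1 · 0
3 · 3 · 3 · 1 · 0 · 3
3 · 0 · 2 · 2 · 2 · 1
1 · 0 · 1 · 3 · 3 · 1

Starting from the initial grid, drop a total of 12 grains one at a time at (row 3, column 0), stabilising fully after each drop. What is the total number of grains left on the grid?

59

0) 3 · 0 · 0 · 1 · 2 · 2
0 · 3 · 0 · 0 · 2 · 1
1 · 3 · 2 · 0 · 1 · 0
3 · 3 · 3 · 1 · 0 · 3
3 · 0 · 2 · 2 · 2 · 1
1 · 0 · 1 · 3 · 3 · 1
1) 3 · 1 · 0 · 1 · 2 · 2
1 · 0 · 2 · 0 · 2 · 1
3 · 2 · 0 · 1 · 1 · 0
2 · 2 · 1 · 2 · 0 · 3
0 · 2 · 3 · 2 · 2 · 1
2 · 0 · 1 · 3 · 3 · 1
2) 3 · 1 · 0 · 1 · 2 · 2
1 · 0 · 2 · 0 · 2 · 1
3 · 2 · 0 · 1 · 1 · 0
3 · 2 · 1 · 2 · 0 · 3
0 · 2 · 3 · 2 · 2 · 1
2 · 0 · 1 · 3 · 3 · 1
3) 3 · 1 · 0 · 1 · 2 · 2
2 · 0 · 2 · 0 · 2 · 1
0 · 3 · 0 · 1 · 1 · 0
1 · 3 · 1 · 2 · 0 · 3
1 · 2 · 3 · 2 · 2 · 1
2 · 0 · 1 · 3 · 3 · 1
4) 3 · 1 · 0 · 1 · 2 · 2
2 · 0 · 2 · 0 · 2 · 1
0 · 3 · 0 · 1 · 1 · 0
2 · 3 · 1 · 2 · 0 · 3
1 · 2 · 3 · 2 · 2 · 1
2 · 0 · 1 · 3 · 3 · 1
5) 3 · 1 · 0 · 1 · 2 · 2
2 · 0 · 2 · 0 · 2 · 1
0 · 3 · 0 · 1 · 1 · 0
3 · 3 · 1 · 2 · 0 · 3
1 · 2 · 3 · 2 · 2 · 1
2 · 0 · 1 · 3 · 3 · 1
6) 3 · 1 · 0 · 1 · 2 · 2
2 · 1 · 2 · 0 · 2 · 1
2 · 0 · 1 · 1 · 1 · 0
1 · 1 · 2 · 2 · 0 · 3
2 · 3 · 3 · 2 · 2 · 1
2 · 0 · 1 · 3 · 3 · 1
7) 3 · 1 · 0 · 1 · 2 · 2
2 · 1 · 2 · 0 · 2 · 1
2 · 0 · 1 · 1 · 1 · 0
2 · 1 · 2 · 2 · 0 · 3
2 · 3 · 3 · 2 · 2 · 1
2 · 0 · 1 · 3 · 3 · 1
8) 3 · 1 · 0 · 1 · 2 · 2
2 · 1 · 2 · 0 · 2 · 1
2 · 0 · 1 · 1 · 1 · 0
3 · 1 · 2 · 2 · 0 · 3
2 · 3 · 3 · 2 · 2 · 1
2 · 0 · 1 · 3 · 3 · 1
9) 3 · 1 · 0 · 1 · 2 · 2
2 · 1 · 2 · 0 · 2 · 1
3 · 0 · 1 · 1 · 1 · 0
0 · 2 · 2 · 2 · 0 · 3
3 · 3 · 3 · 2 · 2 · 1
2 · 0 · 1 · 3 · 3 · 1
10) 3 · 1 · 0 · 1 · 2 · 2
2 · 1 · 2 · 0 · 2 · 1
3 · 0 · 1 · 1 · 1 · 0
1 · 2 · 2 · 2 · 0 · 3
3 · 3 · 3 · 2 · 2 · 1
2 · 0 · 1 · 3 · 3 · 1
11) 3 · 1 · 0 · 1 · 2 · 2
2 · 1 · 2 · 0 · 2 · 1
3 · 0 · 1 · 1 · 1 · 0
2 · 2 · 2 · 2 · 0 · 3
3 · 3 · 3 · 2 · 2 · 1
2 · 0 · 1 · 3 · 3 · 1
12) 3 · 1 · 0 · 1 · 2 · 2
2 · 1 · 2 · 0 · 2 · 1
3 · 0 · 1 · 1 · 1 · 0
3 · 2 · 2 · 2 · 0 · 3
3 · 3 · 3 · 2 · 2 · 1
2 · 0 · 1 · 3 · 3 · 1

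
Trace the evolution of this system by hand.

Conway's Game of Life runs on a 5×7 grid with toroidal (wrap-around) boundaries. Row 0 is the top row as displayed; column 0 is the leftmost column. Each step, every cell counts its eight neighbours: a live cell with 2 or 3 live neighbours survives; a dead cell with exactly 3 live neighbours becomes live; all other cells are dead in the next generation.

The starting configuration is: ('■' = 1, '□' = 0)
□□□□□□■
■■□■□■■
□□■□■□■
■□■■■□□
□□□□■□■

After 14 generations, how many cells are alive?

[0] □□□□□□■
■■□■□■■
□□■□■□■
■□■■■□□
□□□□■□■
[1] □□□□■□□
□■■■■□□
□□□□□□□
■■■□■□■
■□□□■□■
[2] ■■■□■□□
□□■■■□□
□□□□■■□
□■□■□□■
□□□□■□■
[3] ■■■□■□□
□□■□□□□
□□□□□■□
■□□■□□■
□□□□■□■
[4] ■■■□□■□
□□■■□□□
□□□□□□■
■□□□■□■
□□■□■□■
[5] ■□□□■■■
■□■■□□■
■□□■□■■
■□□■□□■
□□■□■□□
[6] ■□■□■□□
□□■■□□□
□□□■□■□
■■■■□□□
□■□□■□□
[7] □□■□■□□
□■■□□□□
□□□□□□□
■■□■□□□
□□□□■□□
[8] □■■□□□□
□■■■□□□
■□□□□□□
□□□□□□□
□■■□■□□
[9] ■□□□□□□
■□□■□□□
□■■□□□□
□■□□□□□
□■■■□□□
[10] ■□□■□□□
■□■□□□□
■■■□□□□
■□□■□□□
■■■□□□□
[11] ■□□■□□■
■□■■□□■
■□■■□□■
□□□■□□■
■□■■□□■
[12] □□□□■■□
□□□□■■□
□□□□■■□
□□□□■■□
□■■■■■□
[13] □□■□□□■
□□□■□□■
□□□■□□■
□□■□□□■
□□■□□□■
[14] ■□■■□■■
■□■■□■■
■□■■□■■
■□■■□■■
■■■■□■■

26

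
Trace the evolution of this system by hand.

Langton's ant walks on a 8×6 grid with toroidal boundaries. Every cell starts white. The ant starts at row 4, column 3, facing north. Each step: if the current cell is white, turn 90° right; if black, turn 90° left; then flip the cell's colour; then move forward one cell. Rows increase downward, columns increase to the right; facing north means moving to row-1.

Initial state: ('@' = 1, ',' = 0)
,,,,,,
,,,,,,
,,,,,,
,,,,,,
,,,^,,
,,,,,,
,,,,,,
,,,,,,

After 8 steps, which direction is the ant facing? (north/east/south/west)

south

[0] ,,,,,,
,,,,,,
,,,,,,
,,,,,,
,,,^,,
,,,,,,
,,,,,,
,,,,,,
[1] ,,,,,,
,,,,,,
,,,,,,
,,,,,,
,,,@>,
,,,,,,
,,,,,,
,,,,,,
[2] ,,,,,,
,,,,,,
,,,,,,
,,,,,,
,,,@@,
,,,,v,
,,,,,,
,,,,,,
[3] ,,,,,,
,,,,,,
,,,,,,
,,,,,,
,,,@@,
,,,<@,
,,,,,,
,,,,,,
[4] ,,,,,,
,,,,,,
,,,,,,
,,,,,,
,,,^@,
,,,@@,
,,,,,,
,,,,,,
[5] ,,,,,,
,,,,,,
,,,,,,
,,,,,,
,,<,@,
,,,@@,
,,,,,,
,,,,,,
[6] ,,,,,,
,,,,,,
,,,,,,
,,^,,,
,,@,@,
,,,@@,
,,,,,,
,,,,,,
[7] ,,,,,,
,,,,,,
,,,,,,
,,@>,,
,,@,@,
,,,@@,
,,,,,,
,,,,,,
[8] ,,,,,,
,,,,,,
,,,,,,
,,@@,,
,,@v@,
,,,@@,
,,,,,,
,,,,,,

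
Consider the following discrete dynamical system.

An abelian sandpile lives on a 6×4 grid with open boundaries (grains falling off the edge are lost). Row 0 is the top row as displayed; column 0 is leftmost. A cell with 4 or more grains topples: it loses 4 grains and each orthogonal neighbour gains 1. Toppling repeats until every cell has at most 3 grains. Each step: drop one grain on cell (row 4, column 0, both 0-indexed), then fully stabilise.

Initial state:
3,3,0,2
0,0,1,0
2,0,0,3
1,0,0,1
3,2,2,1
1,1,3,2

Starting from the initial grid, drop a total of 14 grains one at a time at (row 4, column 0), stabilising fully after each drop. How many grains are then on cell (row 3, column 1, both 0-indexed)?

t=0: 3,3,0,2
0,0,1,0
2,0,0,3
1,0,0,1
3,2,2,1
1,1,3,2
t=1: 3,3,0,2
0,0,1,0
2,0,0,3
2,0,0,1
0,3,2,1
2,1,3,2
t=2: 3,3,0,2
0,0,1,0
2,0,0,3
2,0,0,1
1,3,2,1
2,1,3,2
t=3: 3,3,0,2
0,0,1,0
2,0,0,3
2,0,0,1
2,3,2,1
2,1,3,2
t=4: 3,3,0,2
0,0,1,0
2,0,0,3
2,0,0,1
3,3,2,1
2,1,3,2
t=5: 3,3,0,2
0,0,1,0
2,0,0,3
3,1,0,1
1,0,3,1
3,2,3,2
t=6: 3,3,0,2
0,0,1,0
2,0,0,3
3,1,0,1
2,0,3,1
3,2,3,2
t=7: 3,3,0,2
0,0,1,0
2,0,0,3
3,1,0,1
3,0,3,1
3,2,3,2
t=8: 3,3,0,2
0,0,1,0
3,0,0,3
0,2,0,1
2,1,3,1
0,3,3,2
t=9: 3,3,0,2
0,0,1,0
3,0,0,3
0,2,0,1
3,1,3,1
0,3,3,2
t=10: 3,3,0,2
0,0,1,0
3,0,0,3
1,2,0,1
0,2,3,1
1,3,3,2
t=11: 3,3,0,2
0,0,1,0
3,0,0,3
1,2,0,1
1,2,3,1
1,3,3,2
t=12: 3,3,0,2
0,0,1,0
3,0,0,3
1,2,0,1
2,2,3,1
1,3,3,2
t=13: 3,3,0,2
0,0,1,0
3,0,0,3
1,2,0,1
3,2,3,1
1,3,3,2
t=14: 3,3,0,2
0,0,1,0
3,0,0,3
2,2,0,1
0,3,3,1
2,3,3,2

2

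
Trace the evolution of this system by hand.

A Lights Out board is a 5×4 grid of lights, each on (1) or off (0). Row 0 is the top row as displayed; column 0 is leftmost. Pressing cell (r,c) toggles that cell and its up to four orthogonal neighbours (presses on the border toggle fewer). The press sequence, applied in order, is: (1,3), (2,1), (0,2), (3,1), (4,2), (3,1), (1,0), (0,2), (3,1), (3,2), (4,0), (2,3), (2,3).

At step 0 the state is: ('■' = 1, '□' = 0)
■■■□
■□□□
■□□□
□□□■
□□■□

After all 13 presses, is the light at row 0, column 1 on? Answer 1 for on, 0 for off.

1

t=0: ■■■□
■□□□
■□□□
□□□■
□□■□
t=1: ■■■■
■□■■
■□□■
□□□■
□□■□
t=2: ■■■■
■■■■
□■■■
□■□■
□□■□
t=3: ■□□□
■■□■
□■■■
□■□■
□□■□
t=4: ■□□□
■■□■
□□■■
■□■■
□■■□
t=5: ■□□□
■■□■
□□■■
■□□■
□□□■
t=6: ■□□□
■■□■
□■■■
□■■■
□■□■
t=7: □□□□
□□□■
■■■■
□■■■
□■□■
t=8: □■■■
□□■■
■■■■
□■■■
□■□■
t=9: □■■■
□□■■
■□■■
■□□■
□□□■
t=10: □■■■
□□■■
■□□■
■■■□
□□■■
t=11: □■■■
□□■■
■□□■
□■■□
■■■■
t=12: □■■■
□□■□
■□■□
□■■■
■■■■
t=13: □■■■
□□■■
■□□■
□■■□
■■■■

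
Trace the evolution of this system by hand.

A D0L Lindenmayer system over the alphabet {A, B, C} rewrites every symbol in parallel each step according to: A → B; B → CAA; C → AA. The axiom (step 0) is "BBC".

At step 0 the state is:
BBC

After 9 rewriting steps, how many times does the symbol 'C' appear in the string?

104

[0] BBC
[1] CAACAAAA
[2] AABBAABBBB
[3] BBCAACAABBCAACAACAACAA
[4] CAACAAAABBAABBCAACAAAABBAABBAABBAABB
[5] AABBAABBBBCAACAABBCAACAAAABBAABBBBCAACAABBCAACAABBCAACAABBCAACAA
[6] BBCAACAABBCAACAACAACAAAABBAABBCAACAAAABBAABBBBCAACAABBCAACAACAACAAAABBAABBCAACAAAABBAABBCAACAAAABBAABBCAACAAAABBAABB
[7] CAACAAAABBAABBCAACAAAABBAABBAABBAABBBBCAACAABBCAACAAAABBAA…AABBCAACAAAABBAABBBBCAACAABBCAACAAAABBAABBBBCAACAABBCAACAA  (len 200)
[8] AABBAABBBBCAACAABBCAACAAAABBAABBBBCAACAABBCAACAABBCAACAABB…CAACAAAABBAABBBBCAACAABBCAACAACAACAAAABBAABBCAACAAAABBAABB  (len 360)
[9] BBCAACAABBCAACAACAACAAAABBAABBCAACAAAABBAABBBBCAACAABBCAAC…AAAABBAABBAABBAABBBBCAACAABBCAACAAAABBAABBBBCAACAABBCAACAA  (len 632)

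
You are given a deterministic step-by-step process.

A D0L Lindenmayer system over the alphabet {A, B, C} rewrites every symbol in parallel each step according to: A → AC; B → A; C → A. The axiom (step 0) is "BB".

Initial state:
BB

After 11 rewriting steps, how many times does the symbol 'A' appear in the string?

178

t=0: BB
t=1: AA
t=2: ACAC
t=3: ACAACA
t=4: ACAACACAAC
t=5: ACAACACAACAACACA
t=6: ACAACACAACAACACAACACAACAAC
t=7: ACAACACAACAACACAACACAACAACACAACAACACAACACA
t=8: ACAACACAACAACACAACACAACAACACAACAACACAACACAACAACACAACACAACAACACAACAAC
t=9: ACAACACAACAACACAACACAACAACACAACAACACAACACAACAACACAACACAACAACACAACAACACAACACAACAACACAACAACACAACACAACAACACAACACA
t=10: ACAACACAACAACACAACACAACAACACAACAACACAACACAACAACACAACACAACA…AACACAACACAACAACACAACACAACAACACAACAACACAACACAACAACACAACAAC  (len 178)
t=11: ACAACACAACAACACAACACAACAACACAACAACACAACACAACAACACAACACAACA…AACACAACACAACAACACAACACAACAACACAACAACACAACACAACAACACAACACA  (len 288)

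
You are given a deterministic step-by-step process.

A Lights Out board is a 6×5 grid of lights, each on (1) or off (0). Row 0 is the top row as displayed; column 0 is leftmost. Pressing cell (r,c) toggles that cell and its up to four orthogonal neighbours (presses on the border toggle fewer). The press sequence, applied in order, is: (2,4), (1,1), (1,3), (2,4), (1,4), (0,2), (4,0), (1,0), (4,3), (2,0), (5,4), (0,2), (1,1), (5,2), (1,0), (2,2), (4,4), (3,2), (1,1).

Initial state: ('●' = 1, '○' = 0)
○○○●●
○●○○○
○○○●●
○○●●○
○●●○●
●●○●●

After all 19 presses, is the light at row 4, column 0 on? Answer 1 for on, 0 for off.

1

k=0  ○○○●●
○●○○○
○○○●●
○○●●○
○●●○●
●●○●●
k=1  ○○○●●
○●○○●
○○○○○
○○●●●
○●●○●
●●○●●
k=2  ○●○●●
●○●○●
○●○○○
○○●●●
○●●○●
●●○●●
k=3  ○●○○●
●○○●○
○●○●○
○○●●●
○●●○●
●●○●●
k=4  ○●○○●
●○○●●
○●○○●
○○●●○
○●●○●
●●○●●
k=5  ○●○○○
●○○○○
○●○○○
○○●●○
○●●○●
●●○●●
k=6  ○○●●○
●○●○○
○●○○○
○○●●○
○●●○●
●●○●●
k=7  ○○●●○
●○●○○
○●○○○
●○●●○
●○●○●
○●○●●
k=8  ●○●●○
○●●○○
●●○○○
●○●●○
●○●○●
○●○●●
k=9  ●○●●○
○●●○○
●●○○○
●○●○○
●○○●○
○●○○●
k=10  ●○●●○
●●●○○
○○○○○
○○●○○
●○○●○
○●○○●
k=11  ●○●●○
●●●○○
○○○○○
○○●○○
●○○●●
○●○●○
k=12  ●●○○○
●●○○○
○○○○○
○○●○○
●○○●●
○●○●○
k=13  ●○○○○
○○●○○
○●○○○
○○●○○
●○○●●
○●○●○
k=14  ●○○○○
○○●○○
○●○○○
○○●○○
●○●●●
○○●○○
k=15  ○○○○○
●●●○○
●●○○○
○○●○○
●○●●●
○○●○○
k=16  ○○○○○
●●○○○
●○●●○
○○○○○
●○●●●
○○●○○
k=17  ○○○○○
●●○○○
●○●●○
○○○○●
●○●○○
○○●○●
k=18  ○○○○○
●●○○○
●○○●○
○●●●●
●○○○○
○○●○●
k=19  ○●○○○
○○●○○
●●○●○
○●●●●
●○○○○
○○●○●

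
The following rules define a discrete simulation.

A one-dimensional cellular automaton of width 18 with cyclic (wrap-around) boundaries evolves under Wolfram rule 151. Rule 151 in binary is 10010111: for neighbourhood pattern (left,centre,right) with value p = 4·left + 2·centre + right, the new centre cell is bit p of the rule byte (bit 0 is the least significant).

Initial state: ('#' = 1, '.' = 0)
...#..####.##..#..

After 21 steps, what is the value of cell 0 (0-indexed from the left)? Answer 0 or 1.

0

gen 0: ...#..####.##..#..
gen 1: ######.##....#####
gen 2: #####....####.####
gen 3: ####.####.##...###
gen 4: ###...##....###.##
gen 5: ##.###..####.#...#
gen 6: #...#.##.##..####.
gen 7: #####......##.##..
gen 8: .###.######.....##
gen 9: ..#...####.#####..
gen 10: ######.##...###.##
gen 11: #####....###.#...#
gen 12: ####.####.#..####.
gen 13: .##...##..###.##..
gen 14: #..###..##.#....##
gen 15: .##.#.##...#####.#
gen 16: ....#...###.###..#
gen 17: ########.#...#.###
gen 18: #######..#####..##
gen 19: ######.##.###.##.#
gen 20: #####......#......
gen 21: .###.#############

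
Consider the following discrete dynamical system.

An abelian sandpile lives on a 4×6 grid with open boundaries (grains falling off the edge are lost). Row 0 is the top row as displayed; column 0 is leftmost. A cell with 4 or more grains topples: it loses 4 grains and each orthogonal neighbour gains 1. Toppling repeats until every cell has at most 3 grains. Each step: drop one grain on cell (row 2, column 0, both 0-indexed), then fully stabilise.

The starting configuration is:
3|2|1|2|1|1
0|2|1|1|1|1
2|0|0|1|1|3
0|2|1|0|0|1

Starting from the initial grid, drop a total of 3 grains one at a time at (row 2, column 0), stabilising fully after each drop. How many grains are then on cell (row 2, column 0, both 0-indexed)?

[0] 3|2|1|2|1|1
0|2|1|1|1|1
2|0|0|1|1|3
0|2|1|0|0|1
[1] 3|2|1|2|1|1
0|2|1|1|1|1
3|0|0|1|1|3
0|2|1|0|0|1
[2] 3|2|1|2|1|1
1|2|1|1|1|1
0|1|0|1|1|3
1|2|1|0|0|1
[3] 3|2|1|2|1|1
1|2|1|1|1|1
1|1|0|1|1|3
1|2|1|0|0|1

1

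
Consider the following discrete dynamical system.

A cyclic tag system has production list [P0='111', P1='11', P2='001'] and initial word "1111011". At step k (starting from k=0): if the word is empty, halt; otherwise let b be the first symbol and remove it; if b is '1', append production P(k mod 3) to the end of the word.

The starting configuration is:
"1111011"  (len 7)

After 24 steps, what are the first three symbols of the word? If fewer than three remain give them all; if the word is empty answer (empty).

t=0: "1111011"  (len 7)
t=1: "111011111"  (len 9)
t=2: "1101111111"  (len 10)
t=3: "101111111001"  (len 12)
t=4: "01111111001111"  (len 14)
t=5: "1111111001111"  (len 13)
t=6: "111111001111001"  (len 15)
t=7: "11111001111001111"  (len 17)
t=8: "111100111100111111"  (len 18)
t=9: "11100111100111111001"  (len 20)
t=10: "1100111100111111001111"  (len 22)
t=11: "10011110011111100111111"  (len 23)
t=12: "0011110011111100111111001"  (len 25)
t=13: "011110011111100111111001"  (len 24)
t=14: "11110011111100111111001"  (len 23)
t=15: "1110011111100111111001001"  (len 25)
t=16: "110011111100111111001001111"  (len 27)
t=17: "1001111110011111100100111111"  (len 28)
t=18: "001111110011111100100111111001"  (len 30)
t=19: "01111110011111100100111111001"  (len 29)
t=20: "1111110011111100100111111001"  (len 28)
t=21: "111110011111100100111111001001"  (len 30)
t=22: "11110011111100100111111001001111"  (len 32)
t=23: "111001111110010011111100100111111"  (len 33)
t=24: "11001111110010011111100100111111001"  (len 35)

110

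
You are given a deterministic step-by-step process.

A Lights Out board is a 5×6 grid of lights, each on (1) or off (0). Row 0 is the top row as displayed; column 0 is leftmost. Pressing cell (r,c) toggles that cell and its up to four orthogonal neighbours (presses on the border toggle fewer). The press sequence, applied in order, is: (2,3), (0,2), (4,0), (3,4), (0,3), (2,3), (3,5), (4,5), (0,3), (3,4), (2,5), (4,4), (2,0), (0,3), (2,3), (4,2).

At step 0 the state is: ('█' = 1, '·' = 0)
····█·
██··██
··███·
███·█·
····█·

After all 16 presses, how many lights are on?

16

0) ····█·
██··██
··███·
███·█·
····█·
1) ····█·
██·███
······
█████·
····█·
2) ·████·
██████
······
█████·
····█·
3) ·████·
██████
······
·████·
██··█·
4) ·████·
██████
····█·
·██··█
██····
5) ·█····
███·██
····█·
·██··█
██····
6) ·█····
██████
··██··
·███·█
██····
7) ·█····
██████
··██·█
·████·
██···█
8) ·█····
██████
··██·█
·█████
██··█·
9) ·████·
███·██
··██·█
·█████
██··█·
10) ·████·
███·██
··████
·██···
██····
11) ·████·
███·█·
··██··
·██··█
██····
12) ·████·
███·█·
··██··
·██·██
██·███
13) ·████·
·██·█·
████··
███·██
██·███
14) ·█····
·████·
████··
███·██
██·███
15) ·█····
·██·█·
██··█·
██████
██·███
16) ·█····
·██·█·
██··█·
██·███
█·█·██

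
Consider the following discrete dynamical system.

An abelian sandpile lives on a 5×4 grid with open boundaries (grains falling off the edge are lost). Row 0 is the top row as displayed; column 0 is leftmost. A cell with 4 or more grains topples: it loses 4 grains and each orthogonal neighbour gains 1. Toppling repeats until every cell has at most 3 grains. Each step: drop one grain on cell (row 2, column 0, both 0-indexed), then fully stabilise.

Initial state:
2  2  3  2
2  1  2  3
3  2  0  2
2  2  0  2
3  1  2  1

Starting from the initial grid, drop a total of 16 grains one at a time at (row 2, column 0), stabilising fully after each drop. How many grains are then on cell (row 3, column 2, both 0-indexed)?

1

[0] 2  2  3  2
2  1  2  3
3  2  0  2
2  2  0  2
3  1  2  1
[1] 2  2  3  2
3  1  2  3
0  3  0  2
3  2  0  2
3  1  2  1
[2] 2  2  3  2
3  1  2  3
1  3  0  2
3  2  0  2
3  1  2  1
[3] 2  2  3  2
3  1  2  3
2  3  0  2
3  2  0  2
3  1  2  1
[4] 2  2  3  2
3  1  2  3
3  3  0  2
3  2  0  2
3  1  2  1
[5] 3  2  3  2
0  3  2  3
3  1  1  2
2  0  1  2
0  3  2  1
[6] 3  2  3  2
1  3  2  3
0  2  1  2
3  0  1  2
0  3  2  1
[7] 3  2  3  2
1  3  2  3
1  2  1  2
3  0  1  2
0  3  2  1
[8] 3  2  3  2
1  3  2  3
2  2  1  2
3  0  1  2
0  3  2  1
[9] 3  2  3  2
1  3  2  3
3  2  1  2
3  0  1  2
0  3  2  1
[10] 3  2  3  2
2  3  2  3
1  3  1  2
0  1  1  2
1  3  2  1
[11] 3  2  3  2
2  3  2  3
2  3  1  2
0  1  1  2
1  3  2  1
[12] 3  2  3  2
2  3  2  3
3  3  1  2
0  1  1  2
1  3  2  1
[13] 1  1  2  0
1  3  1  1
2  1  3  3
1  2  1  2
1  3  2  1
[14] 1  1  2  0
1  3  1  1
3  1  3  3
1  2  1  2
1  3  2  1
[15] 1  1  2  0
2  3  1  1
0  2  3  3
2  2  1  2
1  3  2  1
[16] 1  1  2  0
2  3  1  1
1  2  3  3
2  2  1  2
1  3  2  1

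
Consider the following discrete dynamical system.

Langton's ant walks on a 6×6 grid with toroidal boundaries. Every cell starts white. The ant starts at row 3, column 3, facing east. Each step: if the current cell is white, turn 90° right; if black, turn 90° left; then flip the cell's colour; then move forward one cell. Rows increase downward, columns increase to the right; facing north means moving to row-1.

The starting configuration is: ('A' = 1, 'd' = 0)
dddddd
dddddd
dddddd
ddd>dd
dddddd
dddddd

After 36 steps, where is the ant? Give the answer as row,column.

gen 0: dddddd
dddddd
dddddd
ddd>dd
dddddd
dddddd
gen 1: dddddd
dddddd
dddddd
dddAdd
dddvdd
dddddd
gen 2: dddddd
dddddd
dddddd
dddAdd
dd<Add
dddddd
gen 3: dddddd
dddddd
dddddd
dd^Add
ddAAdd
dddddd
gen 4: dddddd
dddddd
dddddd
ddA>dd
ddAAdd
dddddd
gen 5: dddddd
dddddd
ddd^dd
ddAddd
ddAAdd
dddddd
gen 6: dddddd
dddddd
dddA>d
ddAddd
ddAAdd
dddddd
gen 7: dddddd
dddddd
dddAAd
ddAdvd
ddAAdd
dddddd
gen 8: dddddd
dddddd
dddAAd
ddA<Ad
ddAAdd
dddddd
gen 9: dddddd
dddddd
ddd^Ad
ddAAAd
ddAAdd
dddddd
gen 10: dddddd
dddddd
dd<dAd
ddAAAd
ddAAdd
dddddd
gen 11: dddddd
dd^ddd
ddAdAd
ddAAAd
ddAAdd
dddddd
gen 12: dddddd
ddA>dd
ddAdAd
ddAAAd
ddAAdd
dddddd
gen 13: dddddd
ddAAdd
ddAvAd
ddAAAd
ddAAdd
dddddd
gen 14: dddddd
ddAAdd
dd<AAd
ddAAAd
ddAAdd
dddddd
gen 15: dddddd
ddAAdd
dddAAd
ddvAAd
ddAAdd
dddddd
gen 16: dddddd
ddAAdd
dddAAd
ddd>Ad
ddAAdd
dddddd
gen 17: dddddd
ddAAdd
ddd^Ad
ddddAd
ddAAdd
dddddd
gen 18: dddddd
ddAAdd
dd<dAd
ddddAd
ddAAdd
dddddd
gen 19: dddddd
dd^Add
ddAdAd
ddddAd
ddAAdd
dddddd
gen 20: dddddd
d<dAdd
ddAdAd
ddddAd
ddAAdd
dddddd
gen 21: d^dddd
dAdAdd
ddAdAd
ddddAd
ddAAdd
dddddd
gen 22: dA>ddd
dAdAdd
ddAdAd
ddddAd
ddAAdd
dddddd
gen 23: dAAddd
dAvAdd
ddAdAd
ddddAd
ddAAdd
dddddd
gen 24: dAAddd
d<AAdd
ddAdAd
ddddAd
ddAAdd
dddddd
gen 25: dAAddd
ddAAdd
dvAdAd
ddddAd
ddAAdd
dddddd
gen 26: dAAddd
ddAAdd
<AAdAd
ddddAd
ddAAdd
dddddd
gen 27: dAAddd
^dAAdd
AAAdAd
ddddAd
ddAAdd
dddddd
gen 28: dAAddd
A>AAdd
AAAdAd
ddddAd
ddAAdd
dddddd
gen 29: dAAddd
AAAAdd
AvAdAd
ddddAd
ddAAdd
dddddd
gen 30: dAAddd
AAAAdd
Ad>dAd
ddddAd
ddAAdd
dddddd
gen 31: dAAddd
AA^Add
AdddAd
ddddAd
ddAAdd
dddddd
gen 32: dAAddd
A<dAdd
AdddAd
ddddAd
ddAAdd
dddddd
gen 33: dAAddd
AddAdd
AvddAd
ddddAd
ddAAdd
dddddd
gen 34: dAAddd
AddAdd
<AddAd
ddddAd
ddAAdd
dddddd
gen 35: dAAddd
AddAdd
dAddAd
vdddAd
ddAAdd
dddddd
gen 36: dAAddd
AddAdd
dAddAd
AdddA<
ddAAdd
dddddd

3,5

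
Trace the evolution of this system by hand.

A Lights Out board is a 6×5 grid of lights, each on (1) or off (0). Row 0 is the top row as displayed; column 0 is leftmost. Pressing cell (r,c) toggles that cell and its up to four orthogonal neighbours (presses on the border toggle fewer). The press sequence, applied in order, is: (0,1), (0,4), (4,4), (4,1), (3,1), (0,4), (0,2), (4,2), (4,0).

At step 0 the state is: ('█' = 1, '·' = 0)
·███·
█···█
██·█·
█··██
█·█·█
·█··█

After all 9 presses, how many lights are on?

15

t=0: ·███·
█···█
██·█·
█··██
█·█·█
·█··█
t=1: █··█·
██··█
██·█·
█··██
█·█·█
·█··█
t=2: █···█
██···
██·█·
█··██
█·█·█
·█··█
t=3: █···█
██···
██·█·
█··█·
█·██·
·█···
t=4: █···█
██···
██·█·
██·█·
·█·█·
·····
t=5: █···█
██···
█··█·
··██·
···█·
·····
t=6: █··█·
██··█
█··█·
··██·
···█·
·····
t=7: ███··
███·█
█··█·
··██·
···█·
·····
t=8: ███··
███·█
█··█·
···█·
·██··
··█··
t=9: ███··
███·█
█··█·
█··█·
█·█··
█·█··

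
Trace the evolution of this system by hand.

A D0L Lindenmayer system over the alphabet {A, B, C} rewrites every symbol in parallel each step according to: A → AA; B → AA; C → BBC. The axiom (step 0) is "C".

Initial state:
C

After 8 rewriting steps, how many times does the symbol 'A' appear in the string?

gen 0: C
gen 1: BBC
gen 2: AAAABBC
gen 3: AAAAAAAAAAAABBC
gen 4: AAAAAAAAAAAAAAAAAAAAAAAAAAAABBC
gen 5: AAAAAAAAAAAAAAAAAAAAAAAAAAAAAAAAAAAAAAAAAAAAAAAAAAAAAAAAAAAABBC
gen 6: AAAAAAAAAAAAAAAAAAAAAAAAAAAAAAAAAAAAAAAAAAAAAAAAAAAAAAAAAA…AAAAAAAAAAAAAAAAAAAAAAAAAAAAAAAAAAAAAAAAAAAAAAAAAAAAAAABBC  (len 127)
gen 7: AAAAAAAAAAAAAAAAAAAAAAAAAAAAAAAAAAAAAAAAAAAAAAAAAAAAAAAAAA…AAAAAAAAAAAAAAAAAAAAAAAAAAAAAAAAAAAAAAAAAAAAAAAAAAAAAAABBC  (len 255)
gen 8: AAAAAAAAAAAAAAAAAAAAAAAAAAAAAAAAAAAAAAAAAAAAAAAAAAAAAAAAAA…AAAAAAAAAAAAAAAAAAAAAAAAAAAAAAAAAAAAAAAAAAAAAAAAAAAAAAABBC  (len 511)

508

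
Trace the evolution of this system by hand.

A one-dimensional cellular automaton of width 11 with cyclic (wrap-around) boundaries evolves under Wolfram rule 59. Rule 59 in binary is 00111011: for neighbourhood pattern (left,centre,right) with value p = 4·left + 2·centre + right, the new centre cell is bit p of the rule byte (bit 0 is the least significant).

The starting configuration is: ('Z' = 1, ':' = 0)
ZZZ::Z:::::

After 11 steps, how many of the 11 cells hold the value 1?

gen 0: ZZZ::Z:::::
gen 1: Z::ZZ:ZZZZZ
gen 2: :ZZZ:ZZ::::
gen 3: ZZ::ZZ:ZZZZ
gen 4: ::ZZZ:ZZ:::
gen 5: ZZZ::ZZ:ZZZ
gen 6: :::ZZZ:ZZ::
gen 7: ZZZZ::ZZ:ZZ
gen 8: ::::ZZZ:ZZ:
gen 9: ZZZZZ::ZZ:Z
gen 10: :::::ZZZ:ZZ
gen 11: ZZZZZZ::ZZ:

8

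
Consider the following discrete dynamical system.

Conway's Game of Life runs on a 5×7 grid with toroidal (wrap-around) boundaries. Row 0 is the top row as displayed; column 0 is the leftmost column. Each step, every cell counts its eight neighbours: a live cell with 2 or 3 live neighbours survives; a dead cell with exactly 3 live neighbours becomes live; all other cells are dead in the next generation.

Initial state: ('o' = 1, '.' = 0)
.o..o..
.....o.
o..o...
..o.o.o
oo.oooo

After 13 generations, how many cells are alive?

[0] .o..o..
.....o.
o..o...
..o.o.o
oo.oooo
[1] .ooo...
....o..
...oooo
..o....
.o....o
[2] oooo...
.......
...ooo.
o.ooo.o
oo.o...
[3] o..o...
.o.....
..o..oo
o.....o
.......
[4] .......
ooo...o
.o...oo
o....oo
o.....o
[5] .......
.oo..oo
..o....
.o.....
o....o.
[6] oo...o.
.oo....
o.o....
.o.....
.......
[7] ooo....
..o...o
o.o....
.o.....
oo.....
[8] ..o...o
..oo..o
o.o....
..o....
.......
[9] ..oo...
o.oo..o
..o....
.o.....
.......
[10] .ooo...
.......
o.oo...
.......
..o....
[11] .ooo...
.......
.......
.ooo...
.ooo...
[12] .o.o...
..o....
..o....
.o.o...
o...o..
[13] .ooo...
.ooo...
.ooo...
.ooo...
oo.oo..

16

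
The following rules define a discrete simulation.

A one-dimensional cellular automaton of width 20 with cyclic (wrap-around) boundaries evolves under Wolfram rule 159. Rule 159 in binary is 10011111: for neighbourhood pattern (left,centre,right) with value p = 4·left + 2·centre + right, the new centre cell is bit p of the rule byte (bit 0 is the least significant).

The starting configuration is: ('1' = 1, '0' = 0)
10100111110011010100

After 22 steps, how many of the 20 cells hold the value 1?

k=0  10100111110011010100
k=1  10111111101110010111
k=2  00111111001101110111
k=3  11111110111001100110
k=4  11111100110111011100
k=5  11111011100110011011
k=6  11110011011101110011
k=7  11101110011001101111
k=8  11001101110111001111
k=9  10111001100110111111
k=10  00110111011100111111
k=11  11100110011011111110
k=12  11011101110011111100
k=13  10011001101111111011
k=14  01110111001111110011
k=15  01100110111111101110
k=16  11011100111111001101
k=17  10011011111110111001
k=18  01110011111100110111
k=19  01101111111011100110
k=20  11001111110011011101
k=21  10111111101110011001
k=22  00111111001101110111

14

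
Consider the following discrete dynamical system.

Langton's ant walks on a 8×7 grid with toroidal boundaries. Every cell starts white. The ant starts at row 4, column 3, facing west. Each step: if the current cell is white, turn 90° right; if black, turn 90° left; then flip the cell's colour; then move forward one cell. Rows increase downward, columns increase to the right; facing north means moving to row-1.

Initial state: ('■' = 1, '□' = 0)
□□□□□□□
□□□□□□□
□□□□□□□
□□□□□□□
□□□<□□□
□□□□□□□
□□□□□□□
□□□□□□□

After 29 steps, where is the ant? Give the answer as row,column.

5,5

step 0: □□□□□□□
□□□□□□□
□□□□□□□
□□□□□□□
□□□<□□□
□□□□□□□
□□□□□□□
□□□□□□□
step 1: □□□□□□□
□□□□□□□
□□□□□□□
□□□^□□□
□□□■□□□
□□□□□□□
□□□□□□□
□□□□□□□
step 2: □□□□□□□
□□□□□□□
□□□□□□□
□□□■>□□
□□□■□□□
□□□□□□□
□□□□□□□
□□□□□□□
step 3: □□□□□□□
□□□□□□□
□□□□□□□
□□□■■□□
□□□■v□□
□□□□□□□
□□□□□□□
□□□□□□□
step 4: □□□□□□□
□□□□□□□
□□□□□□□
□□□■■□□
□□□<■□□
□□□□□□□
□□□□□□□
□□□□□□□
step 5: □□□□□□□
□□□□□□□
□□□□□□□
□□□■■□□
□□□□■□□
□□□v□□□
□□□□□□□
□□□□□□□
step 6: □□□□□□□
□□□□□□□
□□□□□□□
□□□■■□□
□□□□■□□
□□<■□□□
□□□□□□□
□□□□□□□
step 7: □□□□□□□
□□□□□□□
□□□□□□□
□□□■■□□
□□^□■□□
□□■■□□□
□□□□□□□
□□□□□□□
step 8: □□□□□□□
□□□□□□□
□□□□□□□
□□□■■□□
□□■>■□□
□□■■□□□
□□□□□□□
□□□□□□□
step 9: □□□□□□□
□□□□□□□
□□□□□□□
□□□■■□□
□□■■■□□
□□■v□□□
□□□□□□□
□□□□□□□
step 10: □□□□□□□
□□□□□□□
□□□□□□□
□□□■■□□
□□■■■□□
□□■□>□□
□□□□□□□
□□□□□□□
step 11: □□□□□□□
□□□□□□□
□□□□□□□
□□□■■□□
□□■■■□□
□□■□■□□
□□□□v□□
□□□□□□□
step 12: □□□□□□□
□□□□□□□
□□□□□□□
□□□■■□□
□□■■■□□
□□■□■□□
□□□<■□□
□□□□□□□
step 13: □□□□□□□
□□□□□□□
□□□□□□□
□□□■■□□
□□■■■□□
□□■^■□□
□□□■■□□
□□□□□□□
step 14: □□□□□□□
□□□□□□□
□□□□□□□
□□□■■□□
□□■■■□□
□□■■>□□
□□□■■□□
□□□□□□□
step 15: □□□□□□□
□□□□□□□
□□□□□□□
□□□■■□□
□□■■^□□
□□■■□□□
□□□■■□□
□□□□□□□
step 16: □□□□□□□
□□□□□□□
□□□□□□□
□□□■■□□
□□■<□□□
□□■■□□□
□□□■■□□
□□□□□□□
step 17: □□□□□□□
□□□□□□□
□□□□□□□
□□□■■□□
□□■□□□□
□□■v□□□
□□□■■□□
□□□□□□□
step 18: □□□□□□□
□□□□□□□
□□□□□□□
□□□■■□□
□□■□□□□
□□■□>□□
□□□■■□□
□□□□□□□
step 19: □□□□□□□
□□□□□□□
□□□□□□□
□□□■■□□
□□■□□□□
□□■□■□□
□□□■v□□
□□□□□□□
step 20: □□□□□□□
□□□□□□□
□□□□□□□
□□□■■□□
□□■□□□□
□□■□■□□
□□□■□>□
□□□□□□□
step 21: □□□□□□□
□□□□□□□
□□□□□□□
□□□■■□□
□□■□□□□
□□■□■□□
□□□■□■□
□□□□□v□
step 22: □□□□□□□
□□□□□□□
□□□□□□□
□□□■■□□
□□■□□□□
□□■□■□□
□□□■□■□
□□□□<■□
step 23: □□□□□□□
□□□□□□□
□□□□□□□
□□□■■□□
□□■□□□□
□□■□■□□
□□□■^■□
□□□□■■□
step 24: □□□□□□□
□□□□□□□
□□□□□□□
□□□■■□□
□□■□□□□
□□■□■□□
□□□■■>□
□□□□■■□
step 25: □□□□□□□
□□□□□□□
□□□□□□□
□□□■■□□
□□■□□□□
□□■□■^□
□□□■■□□
□□□□■■□
step 26: □□□□□□□
□□□□□□□
□□□□□□□
□□□■■□□
□□■□□□□
□□■□■■>
□□□■■□□
□□□□■■□
step 27: □□□□□□□
□□□□□□□
□□□□□□□
□□□■■□□
□□■□□□□
□□■□■■■
□□□■■□v
□□□□■■□
step 28: □□□□□□□
□□□□□□□
□□□□□□□
□□□■■□□
□□■□□□□
□□■□■■■
□□□■■<■
□□□□■■□
step 29: □□□□□□□
□□□□□□□
□□□□□□□
□□□■■□□
□□■□□□□
□□■□■^■
□□□■■■■
□□□□■■□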